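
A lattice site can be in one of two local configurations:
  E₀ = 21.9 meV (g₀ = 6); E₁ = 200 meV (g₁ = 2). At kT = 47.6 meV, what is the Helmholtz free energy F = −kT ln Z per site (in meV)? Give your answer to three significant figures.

Eᵢ/kT = 0.46008, 4.2017.
Z = Σ gᵢe^(−Eᵢ/kT) = 6·e^(−0.46008) + 2·e^(−4.2017) = 3.7874 + 0.029940 = 3.8173.
F = −kT ln Z = −47.6 × ln(3.8173) = −47.6 × 1.3395 = -63.8 meV.

-63.8 meV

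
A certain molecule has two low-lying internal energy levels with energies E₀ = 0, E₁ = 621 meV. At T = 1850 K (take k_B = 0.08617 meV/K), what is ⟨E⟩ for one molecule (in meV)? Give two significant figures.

k_BT = 0.08617 × 1850 K = 159.4 meV.
Eᵢ/kT = 0, 3.896.
Z = Σ e^(−Eᵢ/kT) = e^(−0) + e^(−3.896) = 1.000 + 0.02032 = 1.020.
⟨E⟩ = Σ Eᵢ e^(−Eᵢ/kT) / Z = (0·1.000 + 621·0.02032) / 1.020 = 12 meV.

12 meV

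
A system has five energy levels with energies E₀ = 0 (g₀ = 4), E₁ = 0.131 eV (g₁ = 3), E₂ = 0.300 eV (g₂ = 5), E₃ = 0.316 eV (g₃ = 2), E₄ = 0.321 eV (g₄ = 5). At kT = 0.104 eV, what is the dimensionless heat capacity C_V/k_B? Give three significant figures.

0.957

Eᵢ/kT = 0, 1.2596, 2.8846, 3.0385, 3.0865.
Z = Σ gᵢe^(−Eᵢ/kT) = 4·e^(−0) + 3·e^(−1.2596) + 5·e^(−2.8846) + 2·e^(−3.0385) + 5·e^(−3.0865) = 4.0000 + 0.85130 + 0.27939 + 0.095813 + 0.22831 = 5.4548.
⟨E⟩ = 0.054796 eV, ⟨E²⟩ = 0.013355 eV².
C_V/k_B = (⟨E²⟩ − ⟨E⟩²)/(kT)² = (0.013355 − 0.0030026)/0.010816 = 0.957.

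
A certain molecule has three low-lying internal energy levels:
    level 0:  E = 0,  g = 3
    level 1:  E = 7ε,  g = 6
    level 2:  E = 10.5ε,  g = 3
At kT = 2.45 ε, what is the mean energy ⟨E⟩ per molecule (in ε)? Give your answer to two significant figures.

0.84 ε

Eᵢ/kT = 0, 2.857, 4.286.
Z = Σ gᵢe^(−Eᵢ/kT) = 3·e^(−0) + 6·e^(−2.857) + 3·e^(−4.286) = 3.000 + 0.3446 + 0.04128 = 3.386.
⟨E⟩ = Σ Eᵢ gᵢe^(−Eᵢ/kT) / Z = (0·3.000 + 7·0.3446 + 10.5·0.04128) / 3.386 = 0.84 ε.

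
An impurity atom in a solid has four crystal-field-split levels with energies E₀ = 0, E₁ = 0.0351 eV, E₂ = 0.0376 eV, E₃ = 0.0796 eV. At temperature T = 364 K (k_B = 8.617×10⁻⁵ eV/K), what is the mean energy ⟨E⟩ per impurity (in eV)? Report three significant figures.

k_BT = 8.617×10⁻⁵ × 364 K = 0.031366 eV.
Eᵢ/kT = 0, 1.1190, 1.1988, 2.5378.
Z = Σ e^(−Eᵢ/kT) = e^(−0) + e^(−1.1190) + e^(−1.1988) + e^(−2.5378) = 1.0000 + 0.32661 + 0.30156 + 0.079040 = 1.7072.
⟨E⟩ = Σ Eᵢ e^(−Eᵢ/kT) / Z = (0·1.0000 + 0.0351·0.32661 + 0.0376·0.30156 + 0.0796·0.079040) / 1.7072 = 0.0170 eV.

0.0170 eV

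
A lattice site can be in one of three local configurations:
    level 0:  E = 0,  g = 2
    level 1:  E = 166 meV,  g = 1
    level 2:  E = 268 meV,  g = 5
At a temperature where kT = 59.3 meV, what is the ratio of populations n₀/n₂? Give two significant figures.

n₀/n₂ = (g₀/g₂) exp[−(E₀−E₂)/kT] = (2/5) × exp(−(-268 meV)/(59.3 meV)) = (2/5) × exp(4.519) = 37.

37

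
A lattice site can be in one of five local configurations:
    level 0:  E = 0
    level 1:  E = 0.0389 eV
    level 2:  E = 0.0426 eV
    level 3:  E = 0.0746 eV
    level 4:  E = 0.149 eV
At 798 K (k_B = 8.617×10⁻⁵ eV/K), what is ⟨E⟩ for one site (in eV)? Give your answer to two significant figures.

k_BT = 8.617×10⁻⁵ × 798 K = 0.06876 eV.
Eᵢ/kT = 0, 0.5657, 0.6195, 1.085, 2.167.
Z = Σ e^(−Eᵢ/kT) = e^(−0) + e^(−0.5657) + e^(−0.6195) + e^(−1.085) + e^(−2.167) = 1.000 + 0.5680 + 0.5382 + 0.3379 + 0.1145 = 2.559.
⟨E⟩ = Σ Eᵢ e^(−Eᵢ/kT) / Z = (0·1.000 + 0.0389·0.5680 + 0.0426·0.5382 + 0.0746·0.3379 + 0.149·0.1145) / 2.559 = 0.034 eV.

0.034 eV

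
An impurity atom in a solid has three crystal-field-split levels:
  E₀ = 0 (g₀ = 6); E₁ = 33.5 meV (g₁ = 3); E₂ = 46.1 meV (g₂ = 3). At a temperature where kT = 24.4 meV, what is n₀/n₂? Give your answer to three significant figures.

n₀/n₂ = (g₀/g₂) exp[−(E₀−E₂)/kT] = (6/3) × exp(−(-46.1 meV)/(24.4 meV)) = (6/3) × exp(1.8893) = 13.2.

13.2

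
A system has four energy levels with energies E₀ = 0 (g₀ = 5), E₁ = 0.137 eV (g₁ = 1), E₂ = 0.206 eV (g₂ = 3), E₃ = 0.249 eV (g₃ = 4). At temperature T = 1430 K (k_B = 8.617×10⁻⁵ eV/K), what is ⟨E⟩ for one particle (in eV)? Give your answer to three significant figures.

k_BT = 8.617×10⁻⁵ × 1430 K = 0.12322 eV.
Eᵢ/kT = 0, 1.1118, 1.6718, 2.0208.
Z = Σ gᵢe^(−Eᵢ/kT) = 5·e^(−0) + 1·e^(−1.1118) + 3·e^(−1.6718) + 4·e^(−2.0208) = 5.0000 + 0.32897 + 0.56373 + 0.53020 = 6.4229.
⟨E⟩ = Σ Eᵢ gᵢe^(−Eᵢ/kT) / Z = (0·5.0000 + 0.137·0.32897 + 0.206·0.56373 + 0.249·0.53020) / 6.4229 = 0.0457 eV.

0.0457 eV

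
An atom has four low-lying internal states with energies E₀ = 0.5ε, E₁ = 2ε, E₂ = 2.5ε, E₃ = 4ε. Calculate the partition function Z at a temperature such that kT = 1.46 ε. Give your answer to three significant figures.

Z = 1.21

Eᵢ/kT = 0.34247, 1.3699, 1.7123, 2.7397.
Z = Σ e^(−Eᵢ/kT) = e^(−0.34247) + e^(−1.3699) + e^(−1.7123) + e^(−2.7397) = 0.71001 + 0.25413 + 0.18045 + 0.064590 = 1.2092.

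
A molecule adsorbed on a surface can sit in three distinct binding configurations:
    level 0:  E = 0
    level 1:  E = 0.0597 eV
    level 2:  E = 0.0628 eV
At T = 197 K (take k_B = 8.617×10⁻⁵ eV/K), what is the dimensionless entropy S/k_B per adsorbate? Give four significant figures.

0.2388

k_BT = 8.617×10⁻⁵ × 197 K = 0.0169755 eV.
Eᵢ/kT = 0, 3.51683, 3.69945.
Z = Σ e^(−Eᵢ/kT) = e^(−0) + e^(−3.51683) + e^(−3.69945) = 1.00000 + 0.0296934 + 0.0247371 = 1.05443.
⟨E⟩ = Σ EᵢPᵢ = 0.00315449 eV.
S/k_B = ln Z + ⟨E⟩/kT = ln(1.05443) + 0.00315449/0.0169755 = 0.0530003 + 0.185826 = 0.2388.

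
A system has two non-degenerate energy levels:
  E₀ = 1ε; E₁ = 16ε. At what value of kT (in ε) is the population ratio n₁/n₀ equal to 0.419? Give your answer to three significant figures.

n₁/n₀ = exp[−(E₁−E₀)/kT] = 0.419.
⇒ (E₁−E₀)/kT = ln(1/0.419) = ln(2.3866) = 0.86987.
kT = 15ε / 0.86987 = 17.2 ε.

17.2 ε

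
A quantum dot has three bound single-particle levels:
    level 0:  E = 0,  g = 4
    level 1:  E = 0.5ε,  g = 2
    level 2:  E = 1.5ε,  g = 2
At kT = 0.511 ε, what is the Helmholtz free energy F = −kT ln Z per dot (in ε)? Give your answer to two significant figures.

Eᵢ/kT = 0, 0.9785, 2.935.
Z = Σ gᵢe^(−Eᵢ/kT) = 4·e^(−0) + 2·e^(−0.9785) + 2·e^(−2.935) = 4.000 + 0.7517 + 0.1063 = 4.858.
F = −kT ln Z = −0.511 × ln(4.858) = −0.511 × 1.581 = -0.81 ε.

-0.81 ε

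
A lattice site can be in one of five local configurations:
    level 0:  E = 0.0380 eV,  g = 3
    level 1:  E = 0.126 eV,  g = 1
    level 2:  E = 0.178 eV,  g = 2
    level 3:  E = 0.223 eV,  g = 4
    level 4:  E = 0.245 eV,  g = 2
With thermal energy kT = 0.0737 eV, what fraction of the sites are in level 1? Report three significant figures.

Eᵢ/kT = 0.51560, 1.7096, 2.4152, 3.0258, 3.3243.
Z = Σ gᵢe^(−Eᵢ/kT) = 3·e^(−0.51560) + 1·e^(−1.7096) + 2·e^(−2.4152) + 4·e^(−3.0258) + 2·e^(−3.3243) = 1.7914 + 0.18094 + 0.17870 + 0.19408 + 0.071995 = 2.4171.
P₁ = g₁ e^(−E₁/kT) / Z = 0.18094/2.4171 = 0.0749.

0.0749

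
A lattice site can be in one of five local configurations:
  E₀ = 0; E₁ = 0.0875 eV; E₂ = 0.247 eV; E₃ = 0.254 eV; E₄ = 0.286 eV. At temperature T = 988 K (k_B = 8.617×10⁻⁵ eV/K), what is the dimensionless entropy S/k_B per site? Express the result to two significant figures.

k_BT = 8.617×10⁻⁵ × 988 K = 0.08514 eV.
Eᵢ/kT = 0, 1.028, 2.901, 2.983, 3.359.
Z = Σ e^(−Eᵢ/kT) = e^(−0) + e^(−1.028) + e^(−2.901) + e^(−2.983) + e^(−3.359) = 1.000 + 0.3577 + 0.05497 + 0.05064 + 0.03477 = 1.498.
⟨E⟩ = Σ EᵢPᵢ = 0.04518 eV.
S/k_B = ln Z + ⟨E⟩/kT = ln(1.498) + 0.04518/0.08514 = 0.4041 + 0.5307 = 0.93.

0.93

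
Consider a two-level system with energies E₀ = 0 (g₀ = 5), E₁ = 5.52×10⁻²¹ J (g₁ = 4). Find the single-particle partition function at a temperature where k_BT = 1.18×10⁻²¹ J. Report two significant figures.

Eᵢ/kT = 0, 4.678.
Z = Σ gᵢe^(−Eᵢ/kT) = 5·e^(−0) + 4·e^(−4.678) = 5.000 + 0.03719 = 5.037.

Z = 5.0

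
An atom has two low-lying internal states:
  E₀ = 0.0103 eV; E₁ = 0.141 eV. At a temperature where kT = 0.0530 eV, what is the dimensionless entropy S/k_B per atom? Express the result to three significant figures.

Eᵢ/kT = 0.19434, 2.6604.
Z = Σ e^(−Eᵢ/kT) = e^(−0.19434) + e^(−2.6604) = 0.82338 + 0.069920 = 0.89330.
⟨E⟩ = Σ EᵢPᵢ = 0.020530 eV.
S/k_B = ln Z + ⟨E⟩/kT = ln(0.89330) + 0.020530/0.0530 = -0.11283 + 0.38736 = 0.275.

0.275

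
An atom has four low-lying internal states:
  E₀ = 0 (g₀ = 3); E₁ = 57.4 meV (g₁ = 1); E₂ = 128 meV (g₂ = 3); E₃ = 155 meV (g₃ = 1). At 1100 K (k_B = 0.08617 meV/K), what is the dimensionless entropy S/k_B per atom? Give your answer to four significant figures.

1.884

k_BT = 0.08617 × 1100 K = 94.7870 meV.
Eᵢ/kT = 0, 0.605568, 1.35040, 1.63525.
Z = Σ gᵢe^(−Eᵢ/kT) = 3·e^(−0) + 1·e^(−0.605568) + 3·e^(−1.35040) + 1·e^(−1.63525) = 3.00000 + 0.545764 + 0.777410 + 0.194904 = 4.51808.
⟨E⟩ = Σ EᵢPᵢ = 35.6447 meV.
S/k_B = ln Z + ⟨E⟩/kT = ln(4.51808) + 35.6447/94.7870 = 1.50809 + 0.376051 = 1.884.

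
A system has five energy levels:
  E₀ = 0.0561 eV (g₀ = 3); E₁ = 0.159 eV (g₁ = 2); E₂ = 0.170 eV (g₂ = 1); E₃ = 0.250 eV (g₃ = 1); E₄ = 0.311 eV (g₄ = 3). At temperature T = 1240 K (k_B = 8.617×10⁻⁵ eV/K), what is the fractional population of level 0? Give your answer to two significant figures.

k_BT = 8.617×10⁻⁵ × 1240 K = 0.1069 eV.
Eᵢ/kT = 0.5248, 1.487, 1.590, 2.339, 2.909.
Z = Σ gᵢe^(−Eᵢ/kT) = 3·e^(−0.5248) + 2·e^(−1.487) + 1·e^(−1.590) + 1·e^(−2.339) + 3·e^(−2.909) = 1.775 + 0.4521 + 0.2039 + 0.09642 + 0.1636 = 2.691.
P₀ = g₀ e^(−E₀/kT) / Z = 1.775/2.691 = 0.66.

0.66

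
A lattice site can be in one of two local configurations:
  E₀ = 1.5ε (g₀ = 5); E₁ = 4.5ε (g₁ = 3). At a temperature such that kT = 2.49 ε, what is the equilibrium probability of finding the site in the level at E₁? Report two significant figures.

0.15

Eᵢ/kT = 0.6024, 1.807.
Z = Σ gᵢe^(−Eᵢ/kT) = 5·e^(−0.6024) + 3·e^(−1.807) = 2.737 + 0.4924 = 3.229.
P₁ = g₁ e^(−E₁/kT) / Z = 0.4924/3.229 = 0.15.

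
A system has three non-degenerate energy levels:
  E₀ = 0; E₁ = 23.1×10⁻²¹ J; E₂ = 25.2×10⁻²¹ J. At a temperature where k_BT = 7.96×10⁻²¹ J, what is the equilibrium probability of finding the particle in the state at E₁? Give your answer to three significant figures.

Eᵢ/kT = 0, 2.9020, 3.1658.
Z = Σ e^(−Eᵢ/kT) = e^(−0) + e^(−2.9020) + e^(−3.1658) = 1.0000 + 0.054913 + 0.042180 = 1.0971.
P₁ = e^(−E₁/kT) / Z = 0.054913/1.0971 = 0.0501.

0.0501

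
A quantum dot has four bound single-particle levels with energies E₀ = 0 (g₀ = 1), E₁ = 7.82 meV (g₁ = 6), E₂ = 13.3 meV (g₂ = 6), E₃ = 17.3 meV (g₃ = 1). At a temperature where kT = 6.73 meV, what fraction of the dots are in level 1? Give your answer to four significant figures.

Eᵢ/kT = 0, 1.16196, 1.97623, 2.57058.
Z = Σ gᵢe^(−Eᵢ/kT) = 1·e^(−0) + 6·e^(−1.16196) + 6·e^(−1.97623) + 1·e^(−2.57058) = 1.00000 + 1.87723 + 0.831544 + 0.0764912 = 3.78527.
P₁ = g₁ e^(−E₁/kT) / Z = 1.87723/3.78527 = 0.4959.

0.4959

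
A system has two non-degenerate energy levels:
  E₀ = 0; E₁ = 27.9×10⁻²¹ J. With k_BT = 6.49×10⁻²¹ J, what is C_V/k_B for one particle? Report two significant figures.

Eᵢ/kT = 0, 4.299.
Z = Σ e^(−Eᵢ/kT) = e^(−0) + e^(−4.299) = 1.000 + 0.01358 = 1.014.
⟨E⟩ = 0.3737, ⟨E²⟩ = 10.42.
C_V/k_B = (⟨E²⟩ − ⟨E⟩²)/(kT)² = (10.42 − 0.1397)/42.12 = 0.24.

0.24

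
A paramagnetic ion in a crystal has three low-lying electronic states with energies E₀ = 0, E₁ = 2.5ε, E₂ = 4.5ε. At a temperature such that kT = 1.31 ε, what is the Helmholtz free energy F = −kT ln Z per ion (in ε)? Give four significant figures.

Eᵢ/kT = 0, 1.90840, 3.43511.
Z = Σ e^(−Eᵢ/kT) = e^(−0) + e^(−1.90840) + e^(−3.43511) = 1.00000 + 0.148318 + 0.0322219 = 1.18054.
F = −kT ln Z = −1.31 × ln(1.18054) = −1.31 × 0.165972 = -0.2174 ε.

-0.2174 ε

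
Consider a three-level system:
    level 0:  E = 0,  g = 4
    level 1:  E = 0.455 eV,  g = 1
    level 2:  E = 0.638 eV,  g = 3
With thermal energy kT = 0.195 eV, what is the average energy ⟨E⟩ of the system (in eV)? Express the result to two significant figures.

Eᵢ/kT = 0, 2.333, 3.272.
Z = Σ gᵢe^(−Eᵢ/kT) = 4·e^(−0) + 1·e^(−2.333) + 3·e^(−3.272) = 4.000 + 0.09700 + 0.1138 = 4.211.
⟨E⟩ = Σ Eᵢ gᵢe^(−Eᵢ/kT) / Z = (0·4.000 + 0.455·0.09700 + 0.638·0.1138) / 4.211 = 0.028 eV.

0.028 eV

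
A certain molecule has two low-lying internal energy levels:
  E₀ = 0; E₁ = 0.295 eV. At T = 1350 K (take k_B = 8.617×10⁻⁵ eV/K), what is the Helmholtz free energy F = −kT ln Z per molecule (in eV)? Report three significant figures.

-0.00887 eV

k_BT = 8.617×10⁻⁵ × 1350 K = 0.11633 eV.
Eᵢ/kT = 0, 2.5359.
Z = Σ e^(−Eᵢ/kT) = e^(−0) + e^(−2.5359) = 1.0000 + 0.079190 = 1.0792.
F = −kT ln Z = −0.11633 × ln(1.0792) = −0.11633 × 0.076220 = -0.00887 eV.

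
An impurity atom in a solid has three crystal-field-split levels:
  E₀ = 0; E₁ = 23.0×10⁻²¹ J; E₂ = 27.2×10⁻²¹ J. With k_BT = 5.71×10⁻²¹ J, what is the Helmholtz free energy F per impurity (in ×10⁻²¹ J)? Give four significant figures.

-0.1485 ×10⁻²¹ J

Eᵢ/kT = 0, 4.02802, 4.76357.
Z = Σ e^(−Eᵢ/kT) = e^(−0) + e^(−4.02802) + e^(−4.76357) = 1.00000 + 0.0178096 + 0.00853508 = 1.02634.
F = −kT ln Z = −5.71 × ln(1.02634) = −5.71 × 0.0259991 = -0.1485 ×10⁻²¹ J.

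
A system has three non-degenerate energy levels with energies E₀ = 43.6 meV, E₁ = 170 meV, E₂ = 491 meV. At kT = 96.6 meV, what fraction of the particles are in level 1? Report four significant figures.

Eᵢ/kT = 0.451346, 1.75983, 5.08282.
Z = Σ e^(−Eᵢ/kT) = e^(−0.451346) + e^(−1.75983) + e^(−5.08282) = 0.636770 + 0.172074 + 0.00620239 = 0.815046.
P₁ = e^(−E₁/kT) / Z = 0.172074/0.815046 = 0.2111.

0.2111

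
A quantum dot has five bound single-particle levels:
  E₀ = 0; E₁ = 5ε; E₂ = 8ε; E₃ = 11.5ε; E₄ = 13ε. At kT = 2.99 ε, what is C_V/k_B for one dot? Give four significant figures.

0.9796

Eᵢ/kT = 0, 1.67224, 2.67559, 3.84615, 4.34783.
Z = Σ e^(−Eᵢ/kT) = e^(−0) + e^(−1.67224) + e^(−2.67559) + e^(−3.84615) + e^(−4.34783) = 1.00000 + 0.187826 + 0.0688662 + 0.0213618 + 0.0129349 = 1.29099.
⟨E⟩ = 1.47474 ε, ⟨E²⟩ = 10.9328 ε².
C_V/k_B = (⟨E²⟩ − ⟨E⟩²)/(kT)² = (10.9328 − 2.17486)/8.94010 = 0.9796.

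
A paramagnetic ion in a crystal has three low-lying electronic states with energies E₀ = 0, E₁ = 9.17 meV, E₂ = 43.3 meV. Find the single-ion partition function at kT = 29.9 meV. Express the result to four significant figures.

Eᵢ/kT = 0, 0.306689, 1.44816.
Z = Σ e^(−Eᵢ/kT) = e^(−0) + e^(−0.306689) + e^(−1.44816) = 1.00000 + 0.735879 + 0.235002 = 1.97088.

Z = 1.971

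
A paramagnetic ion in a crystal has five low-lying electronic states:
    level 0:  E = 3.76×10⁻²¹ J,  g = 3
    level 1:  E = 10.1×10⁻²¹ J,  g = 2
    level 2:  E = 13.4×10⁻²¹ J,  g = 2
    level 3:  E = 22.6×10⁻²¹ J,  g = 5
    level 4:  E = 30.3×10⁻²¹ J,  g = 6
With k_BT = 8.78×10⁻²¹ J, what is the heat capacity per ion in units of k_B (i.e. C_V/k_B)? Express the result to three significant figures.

0.790

Eᵢ/kT = 0.42825, 1.1503, 1.5262, 2.5740, 3.4510.
Z = Σ gᵢe^(−Eᵢ/kT) = 3·e^(−0.42825) + 2·e^(−1.1503) + 2·e^(−1.5262) + 5·e^(−2.5740) + 6·e^(−3.4510) = 1.9549 + 0.63308 + 0.43472 + 0.38115 + 0.19028 = 3.5941.
⟨E⟩ = 9.4458, ⟨E²⟩ = 150.15.
C_V/k_B = (⟨E²⟩ − ⟨E⟩²)/(kT)² = (150.15 − 89.223)/77.088 = 0.790.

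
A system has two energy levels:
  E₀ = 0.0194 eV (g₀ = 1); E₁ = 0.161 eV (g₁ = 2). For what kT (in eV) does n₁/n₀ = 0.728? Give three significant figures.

0.140 eV

n₁/n₀ = (g₁/g₀) exp[−(E₁−E₀)/kT] = 0.728.
⇒ (E₁−E₀)/kT = ln((2/1)/0.728) = ln(2.7473) = 1.0106.
kT = 0.1416 eV / 1.0106 = 0.140 eV.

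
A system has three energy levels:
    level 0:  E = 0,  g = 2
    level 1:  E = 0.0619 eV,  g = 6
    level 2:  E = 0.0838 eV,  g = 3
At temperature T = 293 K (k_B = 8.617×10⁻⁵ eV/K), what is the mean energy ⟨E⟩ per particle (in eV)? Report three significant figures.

k_BT = 8.617×10⁻⁵ × 293 K = 0.025248 eV.
Eᵢ/kT = 0, 2.4517, 3.3191.
Z = Σ gᵢe^(−Eᵢ/kT) = 2·e^(−0) + 6·e^(−2.4517) + 3·e^(−3.3191) = 2.0000 + 0.51688 + 0.10856 = 2.6254.
⟨E⟩ = Σ Eᵢ gᵢe^(−Eᵢ/kT) / Z = (0·2.0000 + 0.0619·0.51688 + 0.0838·0.10856) / 2.6254 = 0.0157 eV.

0.0157 eV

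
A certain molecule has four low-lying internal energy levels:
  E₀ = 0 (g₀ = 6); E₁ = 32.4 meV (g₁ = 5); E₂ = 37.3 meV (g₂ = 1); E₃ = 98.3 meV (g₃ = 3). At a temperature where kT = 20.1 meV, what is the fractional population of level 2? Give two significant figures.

Eᵢ/kT = 0, 1.612, 1.856, 4.891.
Z = Σ gᵢe^(−Eᵢ/kT) = 6·e^(−0) + 5·e^(−1.612) + 1·e^(−1.856) + 3·e^(−4.891) = 6.000 + 0.9974 + 0.1563 + 0.02254 = 7.176.
P₂ = g₂ e^(−E₂/kT) / Z = 0.1563/7.176 = 0.022.

0.022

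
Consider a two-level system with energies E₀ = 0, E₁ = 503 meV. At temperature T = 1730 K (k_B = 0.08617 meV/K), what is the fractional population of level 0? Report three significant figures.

0.967

k_BT = 0.08617 × 1730 K = 149.07 meV.
Eᵢ/kT = 0, 3.3743.
Z = Σ e^(−Eᵢ/kT) = e^(−0) + e^(−3.3743) = 1.0000 + 0.034242 = 1.0342.
P₀ = e^(−E₀/kT) / Z = 1.0000/1.0342 = 0.967.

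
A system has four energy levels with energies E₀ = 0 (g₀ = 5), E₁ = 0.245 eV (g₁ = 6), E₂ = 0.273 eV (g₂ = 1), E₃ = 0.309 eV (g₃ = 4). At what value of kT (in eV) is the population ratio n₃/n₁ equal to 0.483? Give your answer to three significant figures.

0.199 eV

n₃/n₁ = (g₃/g₁) exp[−(E₃−E₁)/kT] = 0.483.
⇒ (E₃−E₁)/kT = ln((4/6)/0.483) = ln(1.3803) = 0.32230.
kT = 0.064 eV / 0.32230 = 0.199 eV.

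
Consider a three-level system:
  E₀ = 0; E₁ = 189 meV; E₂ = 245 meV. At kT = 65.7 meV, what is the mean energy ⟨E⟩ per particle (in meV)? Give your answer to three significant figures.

Eᵢ/kT = 0, 2.8767, 3.7291.
Z = Σ e^(−Eᵢ/kT) = e^(−0) + e^(−2.8767) + e^(−3.7291) = 1.0000 + 0.056320 + 0.024014 = 1.0803.
⟨E⟩ = Σ Eᵢ e^(−Eᵢ/kT) / Z = (0·1.0000 + 189·0.056320 + 245·0.024014) / 1.0803 = 15.3 meV.

15.3 meV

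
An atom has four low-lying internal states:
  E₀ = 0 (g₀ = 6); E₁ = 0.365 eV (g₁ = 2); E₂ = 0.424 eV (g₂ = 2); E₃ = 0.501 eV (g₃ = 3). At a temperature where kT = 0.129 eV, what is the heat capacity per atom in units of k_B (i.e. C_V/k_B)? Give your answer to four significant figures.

0.4119

Eᵢ/kT = 0, 2.82946, 3.28682, 3.88372.
Z = Σ gᵢe^(−Eᵢ/kT) = 6·e^(−0) + 2·e^(−2.82946) + 2·e^(−3.28682) + 3·e^(−3.88372) = 6.00000 + 0.118089 + 0.0747450 + 0.0617224 = 6.25456.
⟨E⟩ = 0.0169024 eV, ⟨E²⟩ = 0.00714073 eV².
C_V/k_B = (⟨E²⟩ − ⟨E⟩²)/(kT)² = (0.00714073 − 0.000285691)/0.0166410 = 0.4119.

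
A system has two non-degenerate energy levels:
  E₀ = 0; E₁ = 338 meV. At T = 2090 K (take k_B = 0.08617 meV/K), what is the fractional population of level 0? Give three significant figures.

k_BT = 0.08617 × 2090 K = 180.10 meV.
Eᵢ/kT = 0, 1.8767.
Z = Σ e^(−Eᵢ/kT) = e^(−0) + e^(−1.8767) = 1.0000 + 0.15309 = 1.1531.
P₀ = e^(−E₀/kT) / Z = 1.0000/1.1531 = 0.867.

0.867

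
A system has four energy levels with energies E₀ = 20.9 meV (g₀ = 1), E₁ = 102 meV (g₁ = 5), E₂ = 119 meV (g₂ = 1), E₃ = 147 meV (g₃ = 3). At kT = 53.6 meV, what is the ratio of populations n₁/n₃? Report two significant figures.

n₁/n₃ = (g₁/g₃) exp[−(E₁−E₃)/kT] = (5/3) × exp(−(-45 meV)/(53.6 meV)) = (5/3) × exp(0.8396) = 3.9.

3.9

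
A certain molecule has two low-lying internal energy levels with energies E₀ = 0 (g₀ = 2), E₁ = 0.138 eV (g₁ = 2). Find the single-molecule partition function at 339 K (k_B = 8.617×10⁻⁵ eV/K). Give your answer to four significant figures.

Z = 2.018

k_BT = 8.617×10⁻⁵ × 339 K = 0.0292116 eV.
Eᵢ/kT = 0, 4.72415.
Z = Σ gᵢe^(−Eᵢ/kT) = 2·e^(−0) + 2·e^(−4.72415) = 2.00000 + 0.0177565 = 2.01776.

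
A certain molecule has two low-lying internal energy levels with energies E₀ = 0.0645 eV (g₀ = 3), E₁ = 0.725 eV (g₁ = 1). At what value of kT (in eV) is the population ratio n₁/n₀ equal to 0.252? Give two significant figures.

n₁/n₀ = (g₁/g₀) exp[−(E₁−E₀)/kT] = 0.252.
⇒ (E₁−E₀)/kT = ln((1/3)/0.252) = ln(1.323) = 0.2799.
kT = 0.6605 eV / 0.2799 = 2.4 eV.

2.4 eV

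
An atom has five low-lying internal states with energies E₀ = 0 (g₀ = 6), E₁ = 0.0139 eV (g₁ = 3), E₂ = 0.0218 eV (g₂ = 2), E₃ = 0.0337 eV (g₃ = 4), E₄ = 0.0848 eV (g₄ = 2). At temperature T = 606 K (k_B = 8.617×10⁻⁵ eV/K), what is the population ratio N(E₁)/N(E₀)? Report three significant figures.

0.383

k_BT = 8.617×10⁻⁵ × 606 K = 0.052219 eV.
n₁/n₀ = (g₁/g₀) exp[−(E₁−E₀)/kT] = (3/6) × exp(−(0.0139 eV)/(0.052219 eV)) = (3/6) × exp(-0.26619) = 0.383.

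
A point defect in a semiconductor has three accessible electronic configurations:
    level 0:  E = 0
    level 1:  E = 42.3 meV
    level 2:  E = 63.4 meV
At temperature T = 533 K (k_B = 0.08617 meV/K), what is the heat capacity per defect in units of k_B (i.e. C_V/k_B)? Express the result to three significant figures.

k_BT = 0.08617 × 533 K = 45.929 meV.
Eᵢ/kT = 0, 0.92099, 1.3804.
Z = Σ e^(−Eᵢ/kT) = e^(−0) + e^(−0.92099) + e^(−1.3804) = 1.0000 + 0.39812 + 0.25148 = 1.6496.
⟨E⟩ = 19.874 meV, ⟨E²⟩ = 1044.6 meV².
C_V/k_B = (⟨E²⟩ − ⟨E⟩²)/(kT)² = (1044.6 − 394.98)/2109.5 = 0.308.

0.308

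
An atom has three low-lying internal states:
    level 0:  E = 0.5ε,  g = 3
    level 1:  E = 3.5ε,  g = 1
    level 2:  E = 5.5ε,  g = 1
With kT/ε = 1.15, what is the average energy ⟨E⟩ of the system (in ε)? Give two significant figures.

0.59 ε

Eᵢ/kT = 0.4348, 3.043, 4.783.
Z = Σ gᵢe^(−Eᵢ/kT) = 3·e^(−0.4348) + 1·e^(−3.043) + 1·e^(−4.783) = 1.942 + 0.04769 + 0.008371 = 1.998.
⟨E⟩ = Σ Eᵢ gᵢe^(−Eᵢ/kT) / Z = (0.5·1.942 + 3.5·0.04769 + 5.5·0.008371) / 1.998 = 0.59 ε.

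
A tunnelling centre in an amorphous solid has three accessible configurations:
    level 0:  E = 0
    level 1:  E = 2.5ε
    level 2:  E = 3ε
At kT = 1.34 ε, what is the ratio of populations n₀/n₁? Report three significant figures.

n₀/n₁ = exp[−(E₀−E₁)/kT] = exp(−(-2.5ε)/(1.34ε)) = exp(1.8657) = 6.46.

6.46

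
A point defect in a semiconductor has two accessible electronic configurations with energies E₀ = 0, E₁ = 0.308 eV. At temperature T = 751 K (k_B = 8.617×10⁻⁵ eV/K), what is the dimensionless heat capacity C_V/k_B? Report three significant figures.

0.191

k_BT = 8.617×10⁻⁵ × 751 K = 0.064714 eV.
Eᵢ/kT = 0, 4.7594.
Z = Σ e^(−Eᵢ/kT) = e^(−0) + e^(−4.7594) = 1.0000 + 0.0085708 = 1.0086.
⟨E⟩ = 0.0026173 eV, ⟨E²⟩ = 0.00080613 eV².
C_V/k_B = (⟨E²⟩ − ⟨E⟩²)/(kT)² = (0.00080613 − 0.0000068503)/0.0041879 = 0.191.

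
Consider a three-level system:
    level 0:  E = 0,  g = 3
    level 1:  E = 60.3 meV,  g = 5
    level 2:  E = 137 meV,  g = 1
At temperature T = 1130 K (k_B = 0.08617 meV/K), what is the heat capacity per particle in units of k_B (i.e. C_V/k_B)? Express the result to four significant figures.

0.1407

k_BT = 0.08617 × 1130 K = 97.3721 meV.
Eᵢ/kT = 0, 0.619274, 1.40697.
Z = Σ gᵢe^(−Eᵢ/kT) = 3·e^(−0) + 5·e^(−0.619274) + 1·e^(−1.40697) = 3.00000 + 2.69168 + 0.244884 = 5.93656.
⟨E⟩ = 32.9917 meV, ⟨E²⟩ = 2422.85 meV².
C_V/k_B = (⟨E²⟩ − ⟨E⟩²)/(kT)² = (2422.85 − 1088.45)/9481.33 = 0.1407.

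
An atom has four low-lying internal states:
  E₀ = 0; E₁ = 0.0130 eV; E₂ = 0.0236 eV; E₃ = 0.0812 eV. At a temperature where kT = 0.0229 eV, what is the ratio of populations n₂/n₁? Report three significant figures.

0.629

n₂/n₁ = exp[−(E₂−E₁)/kT] = exp(−(0.0106 eV)/(0.0229 eV)) = exp(-0.46288) = 0.629.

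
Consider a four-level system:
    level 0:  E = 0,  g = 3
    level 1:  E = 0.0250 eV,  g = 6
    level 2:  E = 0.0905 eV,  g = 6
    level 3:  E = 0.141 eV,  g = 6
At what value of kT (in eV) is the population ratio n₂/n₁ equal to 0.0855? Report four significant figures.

0.02663 eV

n₂/n₁ = (g₂/g₁) exp[−(E₂−E₁)/kT] = 0.0855.
⇒ (E₂−E₁)/kT = ln((6/6)/0.0855) = ln(11.6959) = 2.45924.
kT = 0.0655 eV / 2.45924 = 0.02663 eV.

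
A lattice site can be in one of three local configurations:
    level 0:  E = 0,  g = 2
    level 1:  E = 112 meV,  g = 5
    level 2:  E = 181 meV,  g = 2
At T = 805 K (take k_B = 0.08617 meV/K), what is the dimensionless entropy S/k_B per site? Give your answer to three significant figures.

1.78

k_BT = 0.08617 × 805 K = 69.367 meV.
Eᵢ/kT = 0, 1.6146, 2.6093.
Z = Σ gᵢe^(−Eᵢ/kT) = 2·e^(−0) + 5·e^(−1.6146) + 2·e^(−2.6093) = 2.0000 + 0.99485 + 0.14717 = 3.1420.
⟨E⟩ = Σ EᵢPᵢ = 43.940 meV.
S/k_B = ln Z + ⟨E⟩/kT = ln(3.1420) + 43.940/69.367 = 1.1449 + 0.63344 = 1.78.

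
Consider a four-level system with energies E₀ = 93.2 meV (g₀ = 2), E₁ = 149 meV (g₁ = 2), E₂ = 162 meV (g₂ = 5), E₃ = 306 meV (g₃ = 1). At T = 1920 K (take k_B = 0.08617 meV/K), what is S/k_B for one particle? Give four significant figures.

2.262

k_BT = 0.08617 × 1920 K = 165.446 meV.
Eᵢ/kT = 0.563326, 0.900596, 0.979171, 1.84955.
Z = Σ gᵢe^(−Eᵢ/kT) = 2·e^(−0.563326) + 2·e^(−0.900596) + 5·e^(−0.979171) + 1·e^(−1.84955) = 1.13862 + 0.812655 + 1.87811 + 0.157308 = 3.98669.
⟨E⟩ = Σ EᵢPᵢ = 145.383 meV.
S/k_B = ln Z + ⟨E⟩/kT = ln(3.98669) + 145.383/165.446 = 1.38296 + 0.878734 = 2.262.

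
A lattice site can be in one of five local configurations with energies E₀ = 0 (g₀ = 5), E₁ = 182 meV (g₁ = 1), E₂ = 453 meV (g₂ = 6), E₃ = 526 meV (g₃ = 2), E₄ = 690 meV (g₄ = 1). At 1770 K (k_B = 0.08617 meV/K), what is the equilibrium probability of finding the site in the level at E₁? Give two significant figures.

0.053

k_BT = 0.08617 × 1770 K = 152.5 meV.
Eᵢ/kT = 0, 1.193, 2.970, 3.449, 4.525.
Z = Σ gᵢe^(−Eᵢ/kT) = 5·e^(−0) + 1·e^(−1.193) + 6·e^(−2.970) + 2·e^(−3.449) + 1·e^(−4.525) = 5.000 + 0.3033 + 0.3078 + 0.06355 + 0.01083 = 5.685.
P₁ = g₁ e^(−E₁/kT) / Z = 0.3033/5.685 = 0.053.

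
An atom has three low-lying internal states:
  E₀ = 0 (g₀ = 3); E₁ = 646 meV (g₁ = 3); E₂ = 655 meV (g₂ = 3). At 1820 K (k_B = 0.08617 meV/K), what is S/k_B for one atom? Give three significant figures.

1.26

k_BT = 0.08617 × 1820 K = 156.83 meV.
Eᵢ/kT = 0, 4.1191, 4.1765.
Z = Σ gᵢe^(−Eᵢ/kT) = 3·e^(−0) + 3·e^(−4.1191) + 3·e^(−4.1765) = 3.0000 + 0.048777 + 0.046056 = 3.0948.
⟨E⟩ = Σ EᵢPᵢ = 19.929 meV.
S/k_B = ln Z + ⟨E⟩/kT = ln(3.0948) + 19.929/156.83 = 1.1297 + 0.12707 = 1.26.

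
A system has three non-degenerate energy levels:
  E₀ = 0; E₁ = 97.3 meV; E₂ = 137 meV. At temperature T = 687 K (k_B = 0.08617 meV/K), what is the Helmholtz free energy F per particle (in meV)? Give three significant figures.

k_BT = 0.08617 × 687 K = 59.199 meV.
Eᵢ/kT = 0, 1.6436, 2.3142.
Z = Σ e^(−Eᵢ/kT) = e^(−0) + e^(−1.6436) + e^(−2.3142) = 1.0000 + 0.19328 + 0.098845 = 1.2921.
F = −kT ln Z = −59.199 × ln(1.2921) = −59.199 × 0.25627 = -15.2 meV.

-15.2 meV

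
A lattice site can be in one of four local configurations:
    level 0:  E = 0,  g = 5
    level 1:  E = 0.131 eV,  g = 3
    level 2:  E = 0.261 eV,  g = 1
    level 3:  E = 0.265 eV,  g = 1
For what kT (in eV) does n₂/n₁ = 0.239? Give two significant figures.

n₂/n₁ = (g₂/g₁) exp[−(E₂−E₁)/kT] = 0.239.
⇒ (E₂−E₁)/kT = ln((1/3)/0.239) = ln(1.395) = 0.3329.
kT = 0.130 eV / 0.3329 = 0.39 eV.

0.39 eV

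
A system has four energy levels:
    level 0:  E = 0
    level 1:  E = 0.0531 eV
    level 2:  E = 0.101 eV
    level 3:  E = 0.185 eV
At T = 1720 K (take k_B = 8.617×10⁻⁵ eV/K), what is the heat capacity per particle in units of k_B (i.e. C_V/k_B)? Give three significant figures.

0.163

k_BT = 8.617×10⁻⁵ × 1720 K = 0.14821 eV.
Eᵢ/kT = 0, 0.35828, 0.68147, 1.2482.
Z = Σ e^(−Eᵢ/kT) = e^(−0) + e^(−0.35828) + e^(−0.68147) + e^(−1.2482) = 1.0000 + 0.69888 + 0.50587 + 0.28702 = 2.4918.
⟨E⟩ = 0.056707 eV, ⟨E²⟩ = 0.0068040 eV².
C_V/k_B = (⟨E²⟩ − ⟨E⟩²)/(kT)² = (0.0068040 − 0.0032157)/0.021966 = 0.163.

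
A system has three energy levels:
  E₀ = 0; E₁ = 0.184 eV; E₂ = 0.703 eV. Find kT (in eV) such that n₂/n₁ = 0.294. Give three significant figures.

0.424 eV

n₂/n₁ = exp[−(E₂−E₁)/kT] = 0.294.
⇒ (E₂−E₁)/kT = ln(1/0.294) = ln(3.4014) = 1.2242.
kT = 0.519 eV / 1.2242 = 0.424 eV.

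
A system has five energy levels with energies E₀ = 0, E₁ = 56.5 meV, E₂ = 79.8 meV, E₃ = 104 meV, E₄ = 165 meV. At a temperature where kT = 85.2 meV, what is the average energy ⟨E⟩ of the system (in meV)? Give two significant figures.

49 meV

Eᵢ/kT = 0, 0.6631, 0.9366, 1.221, 1.937.
Z = Σ e^(−Eᵢ/kT) = e^(−0) + e^(−0.6631) + e^(−0.9366) + e^(−1.221) + e^(−1.937) = 1.000 + 0.5153 + 0.3920 + 0.2949 + 0.1441 = 2.346.
⟨E⟩ = Σ Eᵢ e^(−Eᵢ/kT) / Z = (0·1.000 + 56.5·0.5153 + 79.8·0.3920 + 104·0.2949 + 165·0.1441) / 2.346 = 49 meV.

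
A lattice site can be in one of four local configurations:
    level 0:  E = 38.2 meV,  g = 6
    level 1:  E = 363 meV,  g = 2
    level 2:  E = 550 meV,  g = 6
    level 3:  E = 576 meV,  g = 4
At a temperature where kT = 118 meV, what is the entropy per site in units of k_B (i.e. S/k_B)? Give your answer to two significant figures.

2.0

Eᵢ/kT = 0.3237, 3.076, 4.661, 4.881.
Z = Σ gᵢe^(−Eᵢ/kT) = 6·e^(−0.3237) + 2·e^(−3.076) + 6·e^(−4.661) + 4·e^(−4.881) = 4.341 + 0.09229 + 0.05674 + 0.03036 = 4.520.
⟨E⟩ = Σ EᵢPᵢ = 54.87 meV.
S/k_B = ln Z + ⟨E⟩/kT = ln(4.520) + 54.87/118 = 1.509 + 0.4650 = 2.0.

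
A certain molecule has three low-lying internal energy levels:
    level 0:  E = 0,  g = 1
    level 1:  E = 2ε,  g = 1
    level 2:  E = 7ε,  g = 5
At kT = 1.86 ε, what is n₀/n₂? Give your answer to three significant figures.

n₀/n₂ = (g₀/g₂) exp[−(E₀−E₂)/kT] = (1/5) × exp(−(-7ε)/(1.86ε)) = (1/5) × exp(3.7634) = 8.62.

8.62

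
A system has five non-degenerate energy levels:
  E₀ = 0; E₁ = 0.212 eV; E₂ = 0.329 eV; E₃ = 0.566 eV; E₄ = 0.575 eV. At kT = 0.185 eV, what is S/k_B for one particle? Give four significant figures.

1.056

Eᵢ/kT = 0, 1.14595, 1.77838, 3.05946, 3.10811.
Z = Σ e^(−Eᵢ/kT) = e^(−0) + e^(−1.14595) + e^(−1.77838) + e^(−3.05946) + e^(−3.10811) = 1.00000 + 0.317922 + 0.168912 + 0.0469130 + 0.0446853 = 1.57843.
⟨E⟩ = Σ EᵢPᵢ = 0.111008 eV.
S/k_B = ln Z + ⟨E⟩/kT = ln(1.57843) + 0.111008/0.185 = 0.456431 + 0.600043 = 1.056.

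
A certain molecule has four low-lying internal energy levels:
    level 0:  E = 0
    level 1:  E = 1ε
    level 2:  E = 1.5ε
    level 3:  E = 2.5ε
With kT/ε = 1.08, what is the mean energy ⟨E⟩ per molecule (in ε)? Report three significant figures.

Eᵢ/kT = 0, 0.92593, 1.3889, 2.3148.
Z = Σ e^(−Eᵢ/kT) = e^(−0) + e^(−0.92593) + e^(−1.3889) + e^(−2.3148) = 1.0000 + 0.39616 + 0.24935 + 0.098786 = 1.7443.
⟨E⟩ = Σ Eᵢ e^(−Eᵢ/kT) / Z = (0·1.0000 + 1·0.39616 + 1.5·0.24935 + 2.5·0.098786) / 1.7443 = 0.583 ε.

0.583 ε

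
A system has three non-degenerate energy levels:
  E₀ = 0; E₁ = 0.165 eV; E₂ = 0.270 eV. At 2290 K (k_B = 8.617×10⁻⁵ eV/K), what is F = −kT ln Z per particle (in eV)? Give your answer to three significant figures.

k_BT = 8.617×10⁻⁵ × 2290 K = 0.19733 eV.
Eᵢ/kT = 0, 0.83616, 1.3683.
Z = Σ e^(−Eᵢ/kT) = e^(−0) + e^(−0.83616) + e^(−1.3683) = 1.0000 + 0.43337 + 0.25454 = 1.6879.
F = −kT ln Z = −0.19733 × ln(1.6879) = −0.19733 × 0.52349 = -0.103 eV.

-0.103 eV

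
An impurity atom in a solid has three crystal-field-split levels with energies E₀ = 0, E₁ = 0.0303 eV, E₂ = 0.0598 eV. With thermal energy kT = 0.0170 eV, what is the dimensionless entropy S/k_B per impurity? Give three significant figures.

Eᵢ/kT = 0, 1.7824, 3.5176.
Z = Σ e^(−Eᵢ/kT) = e^(−0) + e^(−1.7824) + e^(−3.5176) = 1.0000 + 0.16823 + 0.029671 = 1.1979.
⟨E⟩ = Σ EᵢPᵢ = 0.0057365 eV.
S/k_B = ln Z + ⟨E⟩/kT = ln(1.1979) + 0.0057365/0.0170 = 0.18057 + 0.33744 = 0.518.

0.518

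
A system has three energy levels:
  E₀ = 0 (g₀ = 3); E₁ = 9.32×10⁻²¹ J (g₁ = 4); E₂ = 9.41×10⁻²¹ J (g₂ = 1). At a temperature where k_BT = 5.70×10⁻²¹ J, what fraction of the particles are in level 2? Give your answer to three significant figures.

Eᵢ/kT = 0, 1.6351, 1.6509.
Z = Σ gᵢe^(−Eᵢ/kT) = 3·e^(−0) + 4·e^(−1.6351) + 1·e^(−1.6509) = 3.0000 + 0.77973 + 0.19188 = 3.9716.
P₂ = g₂ e^(−E₂/kT) / Z = 0.19188/3.9716 = 0.0483.

0.0483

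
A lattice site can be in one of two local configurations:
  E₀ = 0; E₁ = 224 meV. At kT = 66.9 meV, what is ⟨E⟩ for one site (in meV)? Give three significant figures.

Eᵢ/kT = 0, 3.3483.
Z = Σ e^(−Eᵢ/kT) = e^(−0) + e^(−3.3483) = 1.0000 + 0.035144 = 1.0351.
⟨E⟩ = Σ Eᵢ e^(−Eᵢ/kT) / Z = (0·1.0000 + 224·0.035144) / 1.0351 = 7.61 meV.

7.61 meV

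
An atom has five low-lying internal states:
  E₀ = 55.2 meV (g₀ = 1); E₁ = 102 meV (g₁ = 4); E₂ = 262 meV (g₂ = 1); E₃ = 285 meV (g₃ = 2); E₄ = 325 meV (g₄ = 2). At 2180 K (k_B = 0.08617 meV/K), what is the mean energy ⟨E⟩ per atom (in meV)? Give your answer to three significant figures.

142 meV

k_BT = 0.08617 × 2180 K = 187.85 meV.
Eᵢ/kT = 0.29385, 0.54299, 1.3947, 1.5172, 1.7301.
Z = Σ gᵢe^(−Eᵢ/kT) = 1·e^(−0.29385) + 4·e^(−0.54299) + 1·e^(−1.3947) + 2·e^(−1.5172) + 2·e^(−1.7301) = 0.74539 + 2.3240 + 0.24791 + 0.43865 + 0.35453 = 4.1105.
⟨E⟩ = Σ Eᵢ gᵢe^(−Eᵢ/kT) / Z = (55.2·0.74539 + 102·2.3240 + 262·0.24791 + 285·0.43865 + 325·0.35453) / 4.1105 = 142 meV.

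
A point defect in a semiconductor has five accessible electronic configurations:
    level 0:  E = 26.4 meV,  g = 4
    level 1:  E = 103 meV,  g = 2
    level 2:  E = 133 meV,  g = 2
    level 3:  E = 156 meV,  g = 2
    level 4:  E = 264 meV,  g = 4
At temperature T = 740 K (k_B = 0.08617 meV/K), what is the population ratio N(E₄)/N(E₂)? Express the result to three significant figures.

0.256

k_BT = 0.08617 × 740 K = 63.766 meV.
n₄/n₂ = (g₄/g₂) exp[−(E₄−E₂)/kT] = (4/2) × exp(−(131 meV)/(63.766 meV)) = (4/2) × exp(-2.0544) = 0.256.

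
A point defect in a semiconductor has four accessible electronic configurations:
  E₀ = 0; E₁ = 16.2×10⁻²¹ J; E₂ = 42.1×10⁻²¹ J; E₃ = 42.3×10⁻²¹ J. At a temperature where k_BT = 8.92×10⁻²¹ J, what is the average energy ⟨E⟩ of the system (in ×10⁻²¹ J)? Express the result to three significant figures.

2.86 ×10⁻²¹ J

Eᵢ/kT = 0, 1.8161, 4.7197, 4.7422.
Z = Σ e^(−Eᵢ/kT) = e^(−0) + e^(−1.8161) + e^(−4.7197) + e^(−4.7422) = 1.0000 + 0.16266 + 0.0089179 + 0.0087194 = 1.1803.
⟨E⟩ = Σ Eᵢ e^(−Eᵢ/kT) / Z = (0·1.0000 + 16.2·0.16266 + 42.1·0.0089179 + 42.3·0.0087194) / 1.1803 = 2.86 ×10⁻²¹ J.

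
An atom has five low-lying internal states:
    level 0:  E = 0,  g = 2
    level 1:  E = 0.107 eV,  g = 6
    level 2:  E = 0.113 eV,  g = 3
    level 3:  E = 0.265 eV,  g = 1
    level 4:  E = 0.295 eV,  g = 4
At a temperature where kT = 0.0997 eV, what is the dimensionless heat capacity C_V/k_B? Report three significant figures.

Eᵢ/kT = 0, 1.0732, 1.1334, 2.6580, 2.9589.
Z = Σ gᵢe^(−Eᵢ/kT) = 2·e^(−0) + 6·e^(−1.0732) + 3·e^(−1.1334) + 1·e^(−2.6580) + 4·e^(−2.9589) = 2.0000 + 2.0515 + 0.96581 + 0.070088 + 0.20750 = 5.2949.
⟨E⟩ = 0.077137 eV, ⟨E²⟩ = 0.011105 eV².
C_V/k_B = (⟨E²⟩ − ⟨E⟩²)/(kT)² = (0.011105 − 0.0059501)/0.0099401 = 0.519.

0.519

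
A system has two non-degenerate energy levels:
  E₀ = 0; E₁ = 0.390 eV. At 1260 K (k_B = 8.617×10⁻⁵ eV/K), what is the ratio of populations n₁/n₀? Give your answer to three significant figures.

0.0275

k_BT = 8.617×10⁻⁵ × 1260 K = 0.10857 eV.
n₁/n₀ = exp[−(E₁−E₀)/kT] = exp(−(0.390 eV)/(0.10857 eV)) = exp(-3.5922) = 0.0275.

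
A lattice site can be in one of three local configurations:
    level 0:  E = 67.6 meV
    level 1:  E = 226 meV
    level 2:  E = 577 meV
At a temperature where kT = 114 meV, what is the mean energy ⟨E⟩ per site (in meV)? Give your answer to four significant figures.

Eᵢ/kT = 0.592982, 1.98246, 5.06140.
Z = Σ e^(−Eᵢ/kT) = e^(−0.592982) + e^(−1.98246) + e^(−5.06140) = 0.552677 + 0.137730 + 0.00633668 = 0.696744.
⟨E⟩ = Σ Eᵢ e^(−Eᵢ/kT) / Z = (67.6·0.552677 + 226·0.137730 + 577·0.00633668) / 0.696744 = 103.5 meV.

103.5 meV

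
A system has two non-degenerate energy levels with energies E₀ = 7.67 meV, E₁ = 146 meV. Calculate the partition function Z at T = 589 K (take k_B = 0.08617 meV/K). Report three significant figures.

k_BT = 0.08617 × 589 K = 50.754 meV.
Eᵢ/kT = 0.15112, 2.8766.
Z = Σ e^(−Eᵢ/kT) = e^(−0.15112) + e^(−2.8766) = 0.85974 + 0.056326 = 0.91607.

Z = 0.916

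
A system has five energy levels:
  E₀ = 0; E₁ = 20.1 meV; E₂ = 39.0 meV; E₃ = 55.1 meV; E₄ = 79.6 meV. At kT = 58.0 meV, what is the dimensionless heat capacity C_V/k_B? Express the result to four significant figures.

Eᵢ/kT = 0, 0.346552, 0.672414, 0.950000, 1.37241.
Z = Σ e^(−Eᵢ/kT) = e^(−0) + e^(−0.346552) + e^(−0.672414) + e^(−0.950000) + e^(−1.37241) = 1.00000 + 0.707122 + 0.510475 + 0.386741 + 0.253495 = 2.85783.
⟨E⟩ = 26.4569 meV, ⟨E²⟩ = 1344.53 meV².
C_V/k_B = (⟨E²⟩ − ⟨E⟩²)/(kT)² = (1344.53 − 699.968)/3364.00 = 0.1916.

0.1916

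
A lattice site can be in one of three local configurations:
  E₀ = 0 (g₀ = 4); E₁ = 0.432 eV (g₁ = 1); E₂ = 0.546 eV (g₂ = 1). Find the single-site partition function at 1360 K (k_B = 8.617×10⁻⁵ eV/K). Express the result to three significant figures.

k_BT = 8.617×10⁻⁵ × 1360 K = 0.11719 eV.
Eᵢ/kT = 0, 3.6863, 4.6591.
Z = Σ gᵢe^(−Eᵢ/kT) = 4·e^(−0) + 1·e^(−3.6863) + 1·e^(−4.6591) = 4.0000 + 0.025065 + 0.0094750 = 4.0345.

Z = 4.03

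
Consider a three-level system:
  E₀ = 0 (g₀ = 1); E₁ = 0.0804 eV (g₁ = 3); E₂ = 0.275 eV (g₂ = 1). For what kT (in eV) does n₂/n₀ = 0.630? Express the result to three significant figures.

0.595 eV

n₂/n₀ = (g₂/g₀) exp[−(E₂−E₀)/kT] = 0.630.
⇒ (E₂−E₀)/kT = ln((1/1)/0.630) = ln(1.5873) = 0.46203.
kT = 0.275 eV / 0.46203 = 0.595 eV.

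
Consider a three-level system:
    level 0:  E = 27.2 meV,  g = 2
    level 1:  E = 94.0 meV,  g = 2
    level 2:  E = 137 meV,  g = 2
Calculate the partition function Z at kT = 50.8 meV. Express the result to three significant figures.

Z = 1.62

Eᵢ/kT = 0.53543, 1.8504, 2.6969.
Z = Σ gᵢe^(−Eᵢ/kT) = 2·e^(−0.53543) + 2·e^(−1.8504) + 2·e^(−2.6969) = 1.1708 + 0.31435 + 0.13483 = 1.6200.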